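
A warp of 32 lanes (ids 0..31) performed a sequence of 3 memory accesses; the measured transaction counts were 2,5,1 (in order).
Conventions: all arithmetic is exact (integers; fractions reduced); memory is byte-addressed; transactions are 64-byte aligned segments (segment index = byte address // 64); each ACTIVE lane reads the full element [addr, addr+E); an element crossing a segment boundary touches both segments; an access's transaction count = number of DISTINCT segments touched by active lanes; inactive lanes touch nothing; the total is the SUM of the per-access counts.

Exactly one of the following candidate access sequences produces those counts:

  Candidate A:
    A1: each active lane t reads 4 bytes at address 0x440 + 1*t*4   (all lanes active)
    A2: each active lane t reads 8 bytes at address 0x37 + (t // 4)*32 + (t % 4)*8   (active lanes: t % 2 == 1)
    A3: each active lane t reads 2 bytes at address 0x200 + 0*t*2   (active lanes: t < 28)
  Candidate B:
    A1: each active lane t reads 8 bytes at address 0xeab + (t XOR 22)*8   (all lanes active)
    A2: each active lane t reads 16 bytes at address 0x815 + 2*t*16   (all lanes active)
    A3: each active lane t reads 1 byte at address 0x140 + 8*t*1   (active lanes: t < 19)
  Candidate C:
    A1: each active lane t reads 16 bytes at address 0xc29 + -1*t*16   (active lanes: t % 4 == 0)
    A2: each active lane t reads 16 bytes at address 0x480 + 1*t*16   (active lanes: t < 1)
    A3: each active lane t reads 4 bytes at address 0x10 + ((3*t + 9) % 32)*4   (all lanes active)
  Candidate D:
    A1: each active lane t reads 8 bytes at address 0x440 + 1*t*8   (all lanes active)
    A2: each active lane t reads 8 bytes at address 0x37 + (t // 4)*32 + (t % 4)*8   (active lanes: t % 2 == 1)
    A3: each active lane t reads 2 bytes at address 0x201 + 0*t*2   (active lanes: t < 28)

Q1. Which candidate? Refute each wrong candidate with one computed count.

B: A1 gives 5 transactions, not 2
C: A1 gives 8 transactions, not 2
D: A1 gives 4 transactions, not 2
A: all counts match (2,5,1)

Answer: A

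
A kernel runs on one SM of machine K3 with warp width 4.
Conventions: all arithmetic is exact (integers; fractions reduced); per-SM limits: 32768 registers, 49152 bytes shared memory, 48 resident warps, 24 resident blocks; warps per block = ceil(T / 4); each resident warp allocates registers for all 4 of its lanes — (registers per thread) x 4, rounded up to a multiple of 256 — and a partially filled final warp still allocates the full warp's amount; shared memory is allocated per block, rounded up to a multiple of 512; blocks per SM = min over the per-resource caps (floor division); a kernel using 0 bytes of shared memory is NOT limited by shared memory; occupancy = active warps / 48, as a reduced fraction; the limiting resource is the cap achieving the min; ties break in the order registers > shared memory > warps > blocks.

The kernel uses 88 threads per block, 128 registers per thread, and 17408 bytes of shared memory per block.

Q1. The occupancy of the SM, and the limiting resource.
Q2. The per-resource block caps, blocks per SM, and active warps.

Answer: occupancy 11/12, limited by registers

registers: 2 blocks
shared memory: 2 blocks
warps: 2 blocks
blocks: 24 blocks

Answer: 2 blocks, 44 active warps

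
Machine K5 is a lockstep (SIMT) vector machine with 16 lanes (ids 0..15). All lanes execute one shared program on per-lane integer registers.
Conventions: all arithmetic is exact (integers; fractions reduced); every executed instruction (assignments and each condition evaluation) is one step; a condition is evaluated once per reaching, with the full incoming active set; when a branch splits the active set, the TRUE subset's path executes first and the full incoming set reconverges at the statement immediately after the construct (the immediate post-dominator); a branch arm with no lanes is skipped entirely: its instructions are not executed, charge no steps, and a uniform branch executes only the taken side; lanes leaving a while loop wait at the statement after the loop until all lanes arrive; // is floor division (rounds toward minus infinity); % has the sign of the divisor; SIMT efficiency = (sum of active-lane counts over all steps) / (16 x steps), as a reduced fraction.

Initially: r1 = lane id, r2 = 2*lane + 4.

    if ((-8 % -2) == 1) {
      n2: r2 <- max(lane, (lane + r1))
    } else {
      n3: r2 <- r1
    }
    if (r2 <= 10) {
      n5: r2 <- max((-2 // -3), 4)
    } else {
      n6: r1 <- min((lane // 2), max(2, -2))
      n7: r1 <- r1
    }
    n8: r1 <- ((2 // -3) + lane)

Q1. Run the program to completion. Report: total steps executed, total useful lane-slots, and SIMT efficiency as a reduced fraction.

Answer: 7 steps, 85 useful, 85/112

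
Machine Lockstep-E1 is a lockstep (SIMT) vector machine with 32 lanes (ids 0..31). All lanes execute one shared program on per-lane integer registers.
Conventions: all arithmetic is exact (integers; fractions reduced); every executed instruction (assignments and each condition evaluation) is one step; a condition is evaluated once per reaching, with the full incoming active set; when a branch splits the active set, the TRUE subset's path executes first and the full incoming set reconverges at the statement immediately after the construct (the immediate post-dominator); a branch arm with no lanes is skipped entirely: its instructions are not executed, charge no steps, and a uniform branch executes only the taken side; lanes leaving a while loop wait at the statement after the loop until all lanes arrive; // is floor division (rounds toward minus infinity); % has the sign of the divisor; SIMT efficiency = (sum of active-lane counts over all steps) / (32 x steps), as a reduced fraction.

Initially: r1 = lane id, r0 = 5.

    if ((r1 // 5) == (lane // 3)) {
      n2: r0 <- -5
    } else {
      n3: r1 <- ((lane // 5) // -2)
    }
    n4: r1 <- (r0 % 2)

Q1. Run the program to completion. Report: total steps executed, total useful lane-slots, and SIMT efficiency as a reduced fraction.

Answer: 4 steps, 96 useful, 3/4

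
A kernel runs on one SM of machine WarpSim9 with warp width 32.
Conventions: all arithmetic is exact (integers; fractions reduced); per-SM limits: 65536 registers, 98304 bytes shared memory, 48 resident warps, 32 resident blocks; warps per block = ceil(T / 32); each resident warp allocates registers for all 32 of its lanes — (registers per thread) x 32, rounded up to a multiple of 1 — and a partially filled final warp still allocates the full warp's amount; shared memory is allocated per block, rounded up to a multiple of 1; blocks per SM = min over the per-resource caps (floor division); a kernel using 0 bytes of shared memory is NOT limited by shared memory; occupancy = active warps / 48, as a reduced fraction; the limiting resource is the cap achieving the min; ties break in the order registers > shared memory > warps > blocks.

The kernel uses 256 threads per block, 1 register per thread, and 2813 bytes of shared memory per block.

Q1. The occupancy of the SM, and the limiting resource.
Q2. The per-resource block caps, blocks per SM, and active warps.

Answer: occupancy 1, limited by warps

registers: 256 blocks
shared memory: 34 blocks
warps: 6 blocks
blocks: 32 blocks

Answer: 6 blocks, 48 active warps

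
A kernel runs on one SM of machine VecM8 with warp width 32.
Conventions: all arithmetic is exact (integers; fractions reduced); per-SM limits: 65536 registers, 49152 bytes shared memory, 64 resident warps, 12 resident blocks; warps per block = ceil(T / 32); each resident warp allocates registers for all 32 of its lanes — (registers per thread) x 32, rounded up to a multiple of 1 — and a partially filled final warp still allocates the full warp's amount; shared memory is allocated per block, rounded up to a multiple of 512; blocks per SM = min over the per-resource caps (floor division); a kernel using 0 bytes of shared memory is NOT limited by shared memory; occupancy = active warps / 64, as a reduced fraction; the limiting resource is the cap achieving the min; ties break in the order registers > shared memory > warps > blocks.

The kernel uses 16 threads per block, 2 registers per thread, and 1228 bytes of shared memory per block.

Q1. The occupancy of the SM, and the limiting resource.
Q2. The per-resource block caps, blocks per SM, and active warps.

Answer: occupancy 3/16, limited by blocks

registers: 1024 blocks
shared memory: 32 blocks
warps: 64 blocks
blocks: 12 blocks

Answer: 12 blocks, 12 active warps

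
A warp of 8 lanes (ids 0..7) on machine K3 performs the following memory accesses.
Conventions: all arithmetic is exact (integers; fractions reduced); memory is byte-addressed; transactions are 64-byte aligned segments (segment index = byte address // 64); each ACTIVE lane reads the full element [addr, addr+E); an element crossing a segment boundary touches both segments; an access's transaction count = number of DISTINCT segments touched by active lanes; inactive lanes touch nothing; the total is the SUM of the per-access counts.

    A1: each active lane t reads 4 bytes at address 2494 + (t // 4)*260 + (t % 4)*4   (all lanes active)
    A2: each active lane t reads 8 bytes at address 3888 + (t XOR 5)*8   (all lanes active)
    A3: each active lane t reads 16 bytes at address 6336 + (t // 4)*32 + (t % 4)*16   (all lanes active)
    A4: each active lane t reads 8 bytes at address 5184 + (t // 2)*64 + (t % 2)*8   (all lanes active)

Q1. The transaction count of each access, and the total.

A1: 3 transactions
A2: 2 transactions
A3: 2 transactions
A4: 4 transactions

Answer: 3,2,2,4; total 11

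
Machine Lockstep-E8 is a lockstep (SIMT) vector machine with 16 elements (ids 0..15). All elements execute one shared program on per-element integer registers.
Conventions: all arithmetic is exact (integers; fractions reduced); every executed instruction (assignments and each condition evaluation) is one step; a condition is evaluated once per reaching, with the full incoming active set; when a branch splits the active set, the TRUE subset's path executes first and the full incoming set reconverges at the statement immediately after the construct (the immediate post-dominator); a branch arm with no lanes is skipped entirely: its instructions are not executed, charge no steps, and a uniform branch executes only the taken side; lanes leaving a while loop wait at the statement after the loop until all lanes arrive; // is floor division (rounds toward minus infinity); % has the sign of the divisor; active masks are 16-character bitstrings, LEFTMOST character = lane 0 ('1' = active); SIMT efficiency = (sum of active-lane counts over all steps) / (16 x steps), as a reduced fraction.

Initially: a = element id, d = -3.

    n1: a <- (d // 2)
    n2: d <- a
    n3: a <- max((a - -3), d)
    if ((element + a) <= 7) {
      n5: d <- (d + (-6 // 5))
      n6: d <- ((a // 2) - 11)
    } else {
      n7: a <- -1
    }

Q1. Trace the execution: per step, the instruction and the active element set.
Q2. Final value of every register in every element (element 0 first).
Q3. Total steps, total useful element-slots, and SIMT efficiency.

step 0: a <- (d // 2)                1111111111111111
step 1: d <- a                       1111111111111111
step 2: a <- max((a - -3), d)        1111111111111111
step 3: eval ((element + a) <= 7)    1111111111111111
step 4: d <- (d + (-6 // 5))         1111111000000000
step 5: d <- ((a // 2) - 11)         1111111000000000
step 6: a <- -1                      0000000111111111

Answer: 7 steps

a: 1,1,1,1,1,1,1,-1,-1,-1,-1,-1,-1,-1,-1,-1
d: -11,-11,-11,-11,-11,-11,-11,-2,-2,-2,-2,-2,-2,-2,-2,-2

steps = 7; useful = 87; efficiency = 87/112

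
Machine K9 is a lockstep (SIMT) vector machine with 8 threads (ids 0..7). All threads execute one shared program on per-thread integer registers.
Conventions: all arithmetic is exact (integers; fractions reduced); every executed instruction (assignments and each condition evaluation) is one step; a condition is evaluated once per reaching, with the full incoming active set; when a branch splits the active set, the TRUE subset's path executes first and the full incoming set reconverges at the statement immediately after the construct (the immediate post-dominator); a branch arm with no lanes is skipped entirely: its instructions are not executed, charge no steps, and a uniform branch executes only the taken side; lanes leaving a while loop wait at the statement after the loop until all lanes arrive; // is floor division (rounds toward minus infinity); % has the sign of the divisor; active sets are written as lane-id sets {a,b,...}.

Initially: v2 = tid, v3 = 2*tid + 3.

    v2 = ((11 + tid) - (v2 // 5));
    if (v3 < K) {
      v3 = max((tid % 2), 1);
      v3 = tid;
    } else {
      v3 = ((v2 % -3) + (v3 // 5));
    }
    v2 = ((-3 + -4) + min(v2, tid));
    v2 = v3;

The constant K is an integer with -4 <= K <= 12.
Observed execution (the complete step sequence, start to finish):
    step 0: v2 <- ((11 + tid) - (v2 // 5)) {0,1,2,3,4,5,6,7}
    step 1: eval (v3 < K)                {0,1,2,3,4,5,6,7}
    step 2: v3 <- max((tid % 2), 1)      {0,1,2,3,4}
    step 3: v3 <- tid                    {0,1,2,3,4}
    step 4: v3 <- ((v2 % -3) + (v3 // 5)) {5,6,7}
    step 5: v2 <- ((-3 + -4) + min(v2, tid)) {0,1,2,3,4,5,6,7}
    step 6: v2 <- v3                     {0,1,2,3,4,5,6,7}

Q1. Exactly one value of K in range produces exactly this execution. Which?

Answer: K = 12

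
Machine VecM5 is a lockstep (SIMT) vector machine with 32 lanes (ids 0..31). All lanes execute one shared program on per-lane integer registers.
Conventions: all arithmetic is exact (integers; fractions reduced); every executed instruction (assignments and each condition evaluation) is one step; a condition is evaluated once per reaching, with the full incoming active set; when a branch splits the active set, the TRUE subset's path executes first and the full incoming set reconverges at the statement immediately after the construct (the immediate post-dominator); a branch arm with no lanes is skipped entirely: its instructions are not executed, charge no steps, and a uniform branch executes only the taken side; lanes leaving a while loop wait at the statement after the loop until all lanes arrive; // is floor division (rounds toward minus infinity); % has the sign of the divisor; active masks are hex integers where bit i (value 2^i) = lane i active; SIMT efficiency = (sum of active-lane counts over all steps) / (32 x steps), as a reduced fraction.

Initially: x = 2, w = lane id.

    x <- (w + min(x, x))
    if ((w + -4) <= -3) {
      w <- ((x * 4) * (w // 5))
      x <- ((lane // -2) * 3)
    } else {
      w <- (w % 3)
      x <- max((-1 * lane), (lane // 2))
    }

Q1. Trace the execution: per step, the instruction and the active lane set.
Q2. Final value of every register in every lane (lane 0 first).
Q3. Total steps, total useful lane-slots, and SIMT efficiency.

step 0: x <- (w + min(x, x))         0xffffffff
step 1: eval ((w + -4) <= -3)        0xffffffff
step 2: w <- ((x * 4) * (w // 5))    0x00000003
step 3: x <- ((lane // -2) * 3)      0x00000003
step 4: w <- (w % 3)                 0xfffffffc
step 5: x <- max((-1 * lane), (lane // 2)) 0xfffffffc

Answer: 6 steps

x: 0,-3,1,1,2,2,3,3,4,4,5,5,6,6,7,7,8,8,9,9,10,10,11,11,12,12,13,13,14,14,15,15
w: 0,0,2,0,1,2,0,1,2,0,1,2,0,1,2,0,1,2,0,1,2,0,1,2,0,1,2,0,1,2,0,1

steps = 6; useful = 128; efficiency = 128/192 = 2/3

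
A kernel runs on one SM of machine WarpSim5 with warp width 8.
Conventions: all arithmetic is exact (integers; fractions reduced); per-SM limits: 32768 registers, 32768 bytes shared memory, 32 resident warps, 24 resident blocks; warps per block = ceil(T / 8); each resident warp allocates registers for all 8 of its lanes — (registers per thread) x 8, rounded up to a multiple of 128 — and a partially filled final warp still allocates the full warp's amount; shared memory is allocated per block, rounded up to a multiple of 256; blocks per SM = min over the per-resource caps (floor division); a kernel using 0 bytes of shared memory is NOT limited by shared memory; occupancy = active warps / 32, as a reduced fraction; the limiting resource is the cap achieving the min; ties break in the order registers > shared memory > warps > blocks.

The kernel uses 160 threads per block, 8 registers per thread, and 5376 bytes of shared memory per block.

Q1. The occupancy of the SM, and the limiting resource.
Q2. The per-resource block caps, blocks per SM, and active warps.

Answer: occupancy 5/8, limited by warps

registers: 12 blocks
shared memory: 6 blocks
warps: 1 block
blocks: 24 blocks

Answer: 1 block, 20 active warps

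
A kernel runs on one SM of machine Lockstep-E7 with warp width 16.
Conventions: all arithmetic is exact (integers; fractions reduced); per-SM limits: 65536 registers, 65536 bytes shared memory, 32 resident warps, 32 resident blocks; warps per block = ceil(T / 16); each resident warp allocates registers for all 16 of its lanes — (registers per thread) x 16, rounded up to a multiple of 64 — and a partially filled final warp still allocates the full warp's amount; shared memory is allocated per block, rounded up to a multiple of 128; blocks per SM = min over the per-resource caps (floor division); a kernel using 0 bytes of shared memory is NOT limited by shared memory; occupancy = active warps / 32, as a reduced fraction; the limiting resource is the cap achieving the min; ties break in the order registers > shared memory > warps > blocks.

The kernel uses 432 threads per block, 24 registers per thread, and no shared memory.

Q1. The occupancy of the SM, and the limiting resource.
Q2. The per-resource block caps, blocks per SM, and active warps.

Answer: occupancy 27/32, limited by warps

registers: 6 blocks
shared memory: no limit (kernel uses none)
warps: 1 block
blocks: 32 blocks

Answer: 1 block, 27 active warps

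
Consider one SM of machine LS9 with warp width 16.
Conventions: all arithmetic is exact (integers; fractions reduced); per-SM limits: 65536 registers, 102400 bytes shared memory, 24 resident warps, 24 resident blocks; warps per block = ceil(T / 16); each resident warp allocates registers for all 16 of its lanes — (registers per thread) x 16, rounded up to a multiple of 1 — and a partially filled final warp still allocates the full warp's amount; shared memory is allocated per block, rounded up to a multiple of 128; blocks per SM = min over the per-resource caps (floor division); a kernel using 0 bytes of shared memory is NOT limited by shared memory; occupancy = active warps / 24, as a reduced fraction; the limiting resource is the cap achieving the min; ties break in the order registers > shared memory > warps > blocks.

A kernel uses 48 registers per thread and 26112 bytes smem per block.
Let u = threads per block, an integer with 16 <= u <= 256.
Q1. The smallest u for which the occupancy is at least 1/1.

Answer: u = 113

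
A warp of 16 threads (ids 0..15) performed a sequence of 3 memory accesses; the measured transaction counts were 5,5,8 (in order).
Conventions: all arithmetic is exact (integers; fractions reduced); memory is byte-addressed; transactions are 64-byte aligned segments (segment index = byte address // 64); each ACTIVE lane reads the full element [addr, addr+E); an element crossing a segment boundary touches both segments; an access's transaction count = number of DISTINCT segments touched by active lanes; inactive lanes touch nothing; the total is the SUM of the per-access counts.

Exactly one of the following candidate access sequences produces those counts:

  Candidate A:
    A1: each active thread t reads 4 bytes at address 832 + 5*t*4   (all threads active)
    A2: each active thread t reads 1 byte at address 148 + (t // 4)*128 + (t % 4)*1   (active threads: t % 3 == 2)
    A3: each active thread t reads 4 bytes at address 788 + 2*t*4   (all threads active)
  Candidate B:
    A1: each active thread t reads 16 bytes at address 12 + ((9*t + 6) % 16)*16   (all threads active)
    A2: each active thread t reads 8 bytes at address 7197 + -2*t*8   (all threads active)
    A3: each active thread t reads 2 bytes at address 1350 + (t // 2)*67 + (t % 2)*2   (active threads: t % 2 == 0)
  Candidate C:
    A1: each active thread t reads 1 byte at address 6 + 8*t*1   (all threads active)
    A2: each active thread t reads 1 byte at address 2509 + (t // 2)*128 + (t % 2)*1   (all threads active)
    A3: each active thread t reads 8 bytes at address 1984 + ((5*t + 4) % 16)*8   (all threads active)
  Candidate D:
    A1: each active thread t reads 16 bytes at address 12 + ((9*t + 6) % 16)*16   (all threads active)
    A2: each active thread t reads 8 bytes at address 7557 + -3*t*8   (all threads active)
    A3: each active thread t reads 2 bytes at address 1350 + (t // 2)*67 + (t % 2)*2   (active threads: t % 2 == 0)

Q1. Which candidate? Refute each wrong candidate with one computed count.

A: A2 gives 4 transactions, not 5
C: A1 gives 2 transactions, not 5
D: A2 gives 7 transactions, not 5
B: all counts match (5,5,8)

Answer: B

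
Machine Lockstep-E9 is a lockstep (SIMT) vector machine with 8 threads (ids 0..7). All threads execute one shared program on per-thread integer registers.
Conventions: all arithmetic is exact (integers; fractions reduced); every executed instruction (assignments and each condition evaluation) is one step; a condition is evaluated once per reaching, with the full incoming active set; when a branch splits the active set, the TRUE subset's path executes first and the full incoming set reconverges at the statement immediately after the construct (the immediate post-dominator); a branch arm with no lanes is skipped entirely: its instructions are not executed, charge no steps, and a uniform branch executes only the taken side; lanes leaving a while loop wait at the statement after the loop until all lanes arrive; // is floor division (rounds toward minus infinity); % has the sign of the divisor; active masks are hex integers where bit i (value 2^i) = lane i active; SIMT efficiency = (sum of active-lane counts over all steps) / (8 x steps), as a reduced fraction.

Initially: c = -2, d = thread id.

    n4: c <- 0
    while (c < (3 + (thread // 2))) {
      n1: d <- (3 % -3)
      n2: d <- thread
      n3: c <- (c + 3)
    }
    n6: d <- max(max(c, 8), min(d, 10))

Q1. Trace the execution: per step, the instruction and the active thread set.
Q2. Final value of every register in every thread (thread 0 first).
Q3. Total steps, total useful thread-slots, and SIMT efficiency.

step 0: c <- 0                       0xff
step 1: eval (c < (3 + (thread // 2))) 0xff
step 2: d <- (3 % -3)                0xff
step 3: d <- thread                  0xff
step 4: c <- (c + 3)                 0xff
step 5: eval (c < (3 + (thread // 2))) 0xff
step 6: d <- (3 % -3)                0xfc
step 7: d <- thread                  0xfc
step 8: c <- (c + 3)                 0xfc
step 9: eval (c < (3 + (thread // 2))) 0xfc
step 10: d <- max(max(c, 8), min(d, 10)) 0xff

Answer: 11 steps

c: 3,3,6,6,6,6,6,6
d: 8,8,8,8,8,8,8,8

steps = 11; useful = 80; efficiency = 80/88 = 10/11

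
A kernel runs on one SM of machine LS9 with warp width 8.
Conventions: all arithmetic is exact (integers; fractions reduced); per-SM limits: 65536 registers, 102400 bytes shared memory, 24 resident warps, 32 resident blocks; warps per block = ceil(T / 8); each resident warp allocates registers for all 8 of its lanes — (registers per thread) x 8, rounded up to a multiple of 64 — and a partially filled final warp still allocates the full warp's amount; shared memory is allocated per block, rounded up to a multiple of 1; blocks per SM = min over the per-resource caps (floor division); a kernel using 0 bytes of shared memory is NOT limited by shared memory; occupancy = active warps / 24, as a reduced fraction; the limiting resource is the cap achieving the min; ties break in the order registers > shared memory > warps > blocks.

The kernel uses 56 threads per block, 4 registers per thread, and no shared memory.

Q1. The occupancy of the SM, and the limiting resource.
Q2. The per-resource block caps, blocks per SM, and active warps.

Answer: occupancy 7/8, limited by warps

registers: 146 blocks
shared memory: no limit (kernel uses none)
warps: 3 blocks
blocks: 32 blocks

Answer: 3 blocks, 21 active warps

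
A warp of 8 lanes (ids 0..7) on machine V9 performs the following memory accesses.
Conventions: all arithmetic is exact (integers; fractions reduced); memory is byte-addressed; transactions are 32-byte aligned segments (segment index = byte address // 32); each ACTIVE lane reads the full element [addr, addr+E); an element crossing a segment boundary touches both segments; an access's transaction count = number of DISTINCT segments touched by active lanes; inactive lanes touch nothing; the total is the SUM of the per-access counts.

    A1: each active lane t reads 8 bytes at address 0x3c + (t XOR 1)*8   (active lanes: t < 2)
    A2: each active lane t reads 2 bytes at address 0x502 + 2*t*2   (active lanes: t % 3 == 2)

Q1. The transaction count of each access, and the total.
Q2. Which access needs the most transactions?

A1: 2 transactions
A2: 1 transaction

Answer: 2,1; total 3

Answer: A1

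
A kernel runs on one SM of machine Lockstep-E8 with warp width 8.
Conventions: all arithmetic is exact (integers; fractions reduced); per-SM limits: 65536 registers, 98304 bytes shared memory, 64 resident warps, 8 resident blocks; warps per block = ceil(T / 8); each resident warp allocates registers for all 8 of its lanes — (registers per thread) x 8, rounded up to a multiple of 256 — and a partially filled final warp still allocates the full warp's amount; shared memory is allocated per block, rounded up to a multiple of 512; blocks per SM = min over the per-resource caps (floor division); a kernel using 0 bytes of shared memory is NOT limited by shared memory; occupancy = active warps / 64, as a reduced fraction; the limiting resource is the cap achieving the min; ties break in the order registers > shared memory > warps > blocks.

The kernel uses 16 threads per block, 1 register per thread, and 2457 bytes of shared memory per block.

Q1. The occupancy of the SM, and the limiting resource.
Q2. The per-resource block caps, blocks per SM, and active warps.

Answer: occupancy 1/4, limited by blocks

registers: 128 blocks
shared memory: 38 blocks
warps: 32 blocks
blocks: 8 blocks

Answer: 8 blocks, 16 active warps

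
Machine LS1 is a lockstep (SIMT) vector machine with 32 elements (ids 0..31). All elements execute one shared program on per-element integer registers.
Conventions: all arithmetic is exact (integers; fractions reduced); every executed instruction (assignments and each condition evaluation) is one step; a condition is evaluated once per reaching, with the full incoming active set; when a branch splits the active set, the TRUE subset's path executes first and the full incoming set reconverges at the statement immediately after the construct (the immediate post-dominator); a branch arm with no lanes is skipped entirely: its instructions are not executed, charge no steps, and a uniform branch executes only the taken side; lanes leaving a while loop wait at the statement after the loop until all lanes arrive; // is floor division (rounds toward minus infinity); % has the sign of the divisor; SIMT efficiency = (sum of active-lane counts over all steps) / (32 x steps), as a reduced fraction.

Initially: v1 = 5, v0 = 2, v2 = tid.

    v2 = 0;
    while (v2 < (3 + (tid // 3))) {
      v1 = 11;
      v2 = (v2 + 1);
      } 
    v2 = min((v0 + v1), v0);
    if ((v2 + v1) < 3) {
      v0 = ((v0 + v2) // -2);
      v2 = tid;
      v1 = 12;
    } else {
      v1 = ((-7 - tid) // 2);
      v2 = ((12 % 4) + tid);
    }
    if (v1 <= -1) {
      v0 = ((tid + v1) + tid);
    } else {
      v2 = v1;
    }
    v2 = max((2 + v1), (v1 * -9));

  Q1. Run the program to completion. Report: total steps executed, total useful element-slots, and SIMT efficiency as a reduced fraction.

Answer: 48 steps, 1041 useful, 347/512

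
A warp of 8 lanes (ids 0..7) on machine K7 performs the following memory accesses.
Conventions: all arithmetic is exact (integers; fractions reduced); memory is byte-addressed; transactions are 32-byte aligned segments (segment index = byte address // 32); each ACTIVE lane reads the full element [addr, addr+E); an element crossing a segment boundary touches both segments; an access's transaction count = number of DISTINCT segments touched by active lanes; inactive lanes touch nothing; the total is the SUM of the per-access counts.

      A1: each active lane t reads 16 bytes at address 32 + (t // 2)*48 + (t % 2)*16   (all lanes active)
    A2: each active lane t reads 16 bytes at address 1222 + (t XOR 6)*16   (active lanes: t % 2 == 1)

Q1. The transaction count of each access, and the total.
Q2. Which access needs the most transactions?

A1: 6 transactions
A2: 5 transactions

Answer: 6,5; total 11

Answer: A1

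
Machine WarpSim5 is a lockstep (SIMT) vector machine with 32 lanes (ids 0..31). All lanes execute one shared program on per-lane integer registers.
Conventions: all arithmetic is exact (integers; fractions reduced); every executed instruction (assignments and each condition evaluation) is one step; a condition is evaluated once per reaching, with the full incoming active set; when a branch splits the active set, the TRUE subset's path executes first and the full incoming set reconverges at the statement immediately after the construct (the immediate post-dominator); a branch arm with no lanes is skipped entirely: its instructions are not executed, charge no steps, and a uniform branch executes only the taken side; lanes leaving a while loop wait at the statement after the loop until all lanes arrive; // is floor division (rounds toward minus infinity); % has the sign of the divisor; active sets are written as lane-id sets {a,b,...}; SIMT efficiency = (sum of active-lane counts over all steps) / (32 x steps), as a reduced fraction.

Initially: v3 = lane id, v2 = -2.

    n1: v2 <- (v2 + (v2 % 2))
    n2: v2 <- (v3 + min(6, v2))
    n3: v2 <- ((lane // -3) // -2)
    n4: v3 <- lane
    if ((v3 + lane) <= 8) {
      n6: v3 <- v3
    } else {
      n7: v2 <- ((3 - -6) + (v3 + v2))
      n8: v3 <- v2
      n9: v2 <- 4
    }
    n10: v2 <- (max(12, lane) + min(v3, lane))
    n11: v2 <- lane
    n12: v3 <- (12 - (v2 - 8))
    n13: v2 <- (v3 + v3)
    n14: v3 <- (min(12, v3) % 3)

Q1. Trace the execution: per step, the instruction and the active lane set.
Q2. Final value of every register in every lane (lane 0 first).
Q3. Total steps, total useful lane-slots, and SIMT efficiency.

step 0: v2 <- (v2 + (v2 % 2))        {0,1,2,3,4,5,6,7,8,9,10,11,12,13,14,15,16,17,18,19,20,21,22,23,24,25,26,27,28,29,30,31}
step 1: v2 <- (v3 + min(6, v2))      {0,1,2,3,4,5,6,7,8,9,10,11,12,13,14,15,16,17,18,19,20,21,22,23,24,25,26,27,28,29,30,31}
step 2: v2 <- ((lane // -3) // -2)   {0,1,2,3,4,5,6,7,8,9,10,11,12,13,14,15,16,17,18,19,20,21,22,23,24,25,26,27,28,29,30,31}
step 3: v3 <- lane                   {0,1,2,3,4,5,6,7,8,9,10,11,12,13,14,15,16,17,18,19,20,21,22,23,24,25,26,27,28,29,30,31}
step 4: eval ((v3 + lane) <= 8)      {0,1,2,3,4,5,6,7,8,9,10,11,12,13,14,15,16,17,18,19,20,21,22,23,24,25,26,27,28,29,30,31}
step 5: v3 <- v3                     {0,1,2,3,4}
step 6: v2 <- ((3 - -6) + (v3 + v2)) {5,6,7,8,9,10,11,12,13,14,15,16,17,18,19,20,21,22,23,24,25,26,27,28,29,30,31}
step 7: v3 <- v2                     {5,6,7,8,9,10,11,12,13,14,15,16,17,18,19,20,21,22,23,24,25,26,27,28,29,30,31}
step 8: v2 <- 4                      {5,6,7,8,9,10,11,12,13,14,15,16,17,18,19,20,21,22,23,24,25,26,27,28,29,30,31}
step 9: v2 <- (max(12, lane) + min(v3, lane)) {0,1,2,3,4,5,6,7,8,9,10,11,12,13,14,15,16,17,18,19,20,21,22,23,24,25,26,27,28,29,30,31}
step 10: v2 <- lane                   {0,1,2,3,4,5,6,7,8,9,10,11,12,13,14,15,16,17,18,19,20,21,22,23,24,25,26,27,28,29,30,31}
step 11: v3 <- (12 - (v2 - 8))        {0,1,2,3,4,5,6,7,8,9,10,11,12,13,14,15,16,17,18,19,20,21,22,23,24,25,26,27,28,29,30,31}
step 12: v2 <- (v3 + v3)              {0,1,2,3,4,5,6,7,8,9,10,11,12,13,14,15,16,17,18,19,20,21,22,23,24,25,26,27,28,29,30,31}
step 13: v3 <- (min(12, v3) % 3)      {0,1,2,3,4,5,6,7,8,9,10,11,12,13,14,15,16,17,18,19,20,21,22,23,24,25,26,27,28,29,30,31}

Answer: 14 steps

v3: 0,0,0,0,0,0,0,0,0,2,1,0,2,1,0,2,1,0,2,1,0,2,1,0,2,1,0,2,1,0,2,1
v2: 40,38,36,34,32,30,28,26,24,22,20,18,16,14,12,10,8,6,4,2,0,-2,-4,-6,-8,-10,-12,-14,-16,-18,-20,-22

steps = 14; useful = 406; efficiency = 406/448 = 29/32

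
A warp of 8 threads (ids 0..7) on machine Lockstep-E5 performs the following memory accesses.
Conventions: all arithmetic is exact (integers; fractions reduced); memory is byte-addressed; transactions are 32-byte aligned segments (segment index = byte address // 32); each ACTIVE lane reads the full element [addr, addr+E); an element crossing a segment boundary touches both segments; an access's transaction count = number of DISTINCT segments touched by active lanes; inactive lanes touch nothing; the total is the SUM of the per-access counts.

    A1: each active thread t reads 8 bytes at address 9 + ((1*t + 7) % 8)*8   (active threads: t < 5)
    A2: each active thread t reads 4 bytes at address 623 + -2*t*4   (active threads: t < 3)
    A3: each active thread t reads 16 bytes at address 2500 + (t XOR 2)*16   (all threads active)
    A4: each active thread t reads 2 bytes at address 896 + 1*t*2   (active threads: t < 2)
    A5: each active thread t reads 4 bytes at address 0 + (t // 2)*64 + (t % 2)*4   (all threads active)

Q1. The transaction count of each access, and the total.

A1: 3 transactions
A2: 2 transactions
A3: 5 transactions
A4: 1 transaction
A5: 4 transactions

Answer: 3,2,5,1,4; total 15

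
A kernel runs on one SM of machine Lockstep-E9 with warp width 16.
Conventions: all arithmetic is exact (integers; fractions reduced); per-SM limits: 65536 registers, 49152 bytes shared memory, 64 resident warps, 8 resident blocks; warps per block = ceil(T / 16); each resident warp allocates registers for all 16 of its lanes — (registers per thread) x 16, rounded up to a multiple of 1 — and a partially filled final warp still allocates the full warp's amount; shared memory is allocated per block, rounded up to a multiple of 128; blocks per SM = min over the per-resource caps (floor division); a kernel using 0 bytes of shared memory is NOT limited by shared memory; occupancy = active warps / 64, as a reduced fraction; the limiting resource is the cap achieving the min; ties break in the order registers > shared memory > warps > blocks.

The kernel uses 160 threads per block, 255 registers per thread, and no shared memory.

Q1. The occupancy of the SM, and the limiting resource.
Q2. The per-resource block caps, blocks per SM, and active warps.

Answer: occupancy 5/32, limited by registers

registers: 1 block
shared memory: no limit (kernel uses none)
warps: 6 blocks
blocks: 8 blocks

Answer: 1 block, 10 active warps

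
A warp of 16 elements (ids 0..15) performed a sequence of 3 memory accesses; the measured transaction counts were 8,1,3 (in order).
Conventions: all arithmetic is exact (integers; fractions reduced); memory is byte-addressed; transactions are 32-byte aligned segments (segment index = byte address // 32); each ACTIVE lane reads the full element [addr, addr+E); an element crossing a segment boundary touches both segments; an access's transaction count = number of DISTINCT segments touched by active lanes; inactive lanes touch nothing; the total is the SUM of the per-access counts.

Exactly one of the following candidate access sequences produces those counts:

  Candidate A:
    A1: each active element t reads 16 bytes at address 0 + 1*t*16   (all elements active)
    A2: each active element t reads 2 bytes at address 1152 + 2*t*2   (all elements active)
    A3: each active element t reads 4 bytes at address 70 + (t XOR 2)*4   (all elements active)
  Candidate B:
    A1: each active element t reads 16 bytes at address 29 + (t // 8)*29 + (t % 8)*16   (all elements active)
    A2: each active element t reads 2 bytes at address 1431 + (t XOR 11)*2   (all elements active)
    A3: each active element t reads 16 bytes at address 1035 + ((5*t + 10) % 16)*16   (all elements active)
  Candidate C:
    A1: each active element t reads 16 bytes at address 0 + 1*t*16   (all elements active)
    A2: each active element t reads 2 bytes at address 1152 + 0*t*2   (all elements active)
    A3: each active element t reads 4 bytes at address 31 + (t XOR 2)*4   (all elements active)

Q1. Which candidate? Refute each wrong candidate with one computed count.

A: A2 gives 2 transactions, not 1
B: A1 gives 6 transactions, not 8
C: all counts match (8,1,3)

Answer: C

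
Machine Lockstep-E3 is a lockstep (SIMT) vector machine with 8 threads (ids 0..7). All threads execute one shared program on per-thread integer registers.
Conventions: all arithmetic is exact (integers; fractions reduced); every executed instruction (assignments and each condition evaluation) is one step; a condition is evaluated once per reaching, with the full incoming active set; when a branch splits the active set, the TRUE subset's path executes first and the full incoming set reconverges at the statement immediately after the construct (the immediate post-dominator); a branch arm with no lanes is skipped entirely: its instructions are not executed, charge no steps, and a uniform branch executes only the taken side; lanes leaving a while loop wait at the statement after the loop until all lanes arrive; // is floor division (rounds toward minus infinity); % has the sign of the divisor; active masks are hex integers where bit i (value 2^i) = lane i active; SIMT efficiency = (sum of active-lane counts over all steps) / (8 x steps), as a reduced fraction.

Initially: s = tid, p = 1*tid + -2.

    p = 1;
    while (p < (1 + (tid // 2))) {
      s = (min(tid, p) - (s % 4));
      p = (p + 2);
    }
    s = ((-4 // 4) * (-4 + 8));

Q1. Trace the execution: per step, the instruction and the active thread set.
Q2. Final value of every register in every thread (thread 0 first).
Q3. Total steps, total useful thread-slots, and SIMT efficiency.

step 0: p <- 1                       0xff
step 1: eval (p < (1 + (tid // 2)))  0xff
step 2: s <- (min(tid, p) - (s % 4)) 0xfc
step 3: p <- (p + 2)                 0xfc
step 4: eval (p < (1 + (tid // 2)))  0xfc
step 5: s <- (min(tid, p) - (s % 4)) 0xc0
step 6: p <- (p + 2)                 0xc0
step 7: eval (p < (1 + (tid // 2)))  0xc0
step 8: s <- ((-4 // 4) * (-4 + 8))  0xff

Answer: 9 steps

s: -4,-4,-4,-4,-4,-4,-4,-4
p: 1,1,3,3,3,3,5,5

steps = 9; useful = 48; efficiency = 48/72 = 2/3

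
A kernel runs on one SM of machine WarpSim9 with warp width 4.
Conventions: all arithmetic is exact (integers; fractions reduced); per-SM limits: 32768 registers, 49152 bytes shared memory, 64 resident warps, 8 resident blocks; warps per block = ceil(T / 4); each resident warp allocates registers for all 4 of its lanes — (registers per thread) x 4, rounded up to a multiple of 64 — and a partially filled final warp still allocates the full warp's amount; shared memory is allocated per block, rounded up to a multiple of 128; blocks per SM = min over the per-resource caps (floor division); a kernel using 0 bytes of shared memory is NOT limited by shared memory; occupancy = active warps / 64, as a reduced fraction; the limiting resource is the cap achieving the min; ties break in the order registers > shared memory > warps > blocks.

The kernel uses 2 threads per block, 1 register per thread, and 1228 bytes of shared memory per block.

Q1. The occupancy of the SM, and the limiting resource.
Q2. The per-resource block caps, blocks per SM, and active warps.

Answer: occupancy 1/8, limited by blocks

registers: 512 blocks
shared memory: 38 blocks
warps: 64 blocks
blocks: 8 blocks

Answer: 8 blocks, 8 active warps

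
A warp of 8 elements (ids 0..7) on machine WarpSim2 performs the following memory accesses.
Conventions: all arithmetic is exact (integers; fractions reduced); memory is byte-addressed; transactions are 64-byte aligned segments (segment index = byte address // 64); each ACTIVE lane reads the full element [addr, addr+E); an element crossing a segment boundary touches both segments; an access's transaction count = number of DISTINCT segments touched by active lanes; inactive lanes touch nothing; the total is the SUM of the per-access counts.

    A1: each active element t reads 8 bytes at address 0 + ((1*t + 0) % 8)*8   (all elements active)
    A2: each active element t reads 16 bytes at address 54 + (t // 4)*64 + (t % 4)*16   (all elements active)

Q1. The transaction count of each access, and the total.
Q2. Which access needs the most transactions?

A1: 1 transaction
A2: 3 transactions

Answer: 1,3; total 4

Answer: A2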